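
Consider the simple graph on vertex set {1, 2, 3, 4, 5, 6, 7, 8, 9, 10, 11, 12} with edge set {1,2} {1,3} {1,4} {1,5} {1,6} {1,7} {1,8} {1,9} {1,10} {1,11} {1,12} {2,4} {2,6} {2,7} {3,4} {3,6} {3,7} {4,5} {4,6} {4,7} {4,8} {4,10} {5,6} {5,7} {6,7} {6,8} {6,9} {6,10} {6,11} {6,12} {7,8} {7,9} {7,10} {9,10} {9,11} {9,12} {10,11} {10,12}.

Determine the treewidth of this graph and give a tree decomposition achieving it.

The largest bag has 5 vertices, giving width 4; this decomposition certifies tw(G) ≤ 4. For the lower bound, the 5 vertices {1, 6, 9, 10, 11} are pairwise adjacent, and any tree decomposition puts a clique entirely inside one bag — forcing width ≥ 4. Therefore the treewidth is 4.

Treewidth 4.
One such decomposition:
Bags: B1 = {1, 4, 6, 7, 8}  B2 = {1, 3, 4, 6, 7}  B3 = {1, 2, 4, 6, 7}  B4 = {1, 4, 6, 7, 10}  B5 = {1, 6, 7, 9, 10}  B6 = {1, 4, 5, 6, 7}  B7 = {1, 6, 9, 10, 11}  B8 = {1, 6, 9, 10, 12}
Tree: B1–B2, B2–B3, B1–B4, B4–B5, B2–B6, B5–B7, B7–B8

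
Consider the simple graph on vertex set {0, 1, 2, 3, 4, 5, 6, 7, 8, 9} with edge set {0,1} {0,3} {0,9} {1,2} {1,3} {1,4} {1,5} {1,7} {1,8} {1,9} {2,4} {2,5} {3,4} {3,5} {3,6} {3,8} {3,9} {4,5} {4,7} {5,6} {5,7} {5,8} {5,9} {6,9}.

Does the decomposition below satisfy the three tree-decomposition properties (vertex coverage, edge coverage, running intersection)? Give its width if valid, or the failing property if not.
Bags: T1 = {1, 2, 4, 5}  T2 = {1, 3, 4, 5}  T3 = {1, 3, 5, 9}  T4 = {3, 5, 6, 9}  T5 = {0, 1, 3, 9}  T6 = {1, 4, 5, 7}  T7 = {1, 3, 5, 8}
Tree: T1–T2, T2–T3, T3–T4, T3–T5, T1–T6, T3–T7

Yes; width 3.

Checking the three conditions: (i) the bags cover all of {0, 1, 2, 3, 4, 5, 6, 7, 8, 9}; (ii) for each edge, some bag contains both endpoints; (iii) the bags containing any fixed vertex form a subtree. All hold, so the decomposition is valid with width 4 − 1 = 3.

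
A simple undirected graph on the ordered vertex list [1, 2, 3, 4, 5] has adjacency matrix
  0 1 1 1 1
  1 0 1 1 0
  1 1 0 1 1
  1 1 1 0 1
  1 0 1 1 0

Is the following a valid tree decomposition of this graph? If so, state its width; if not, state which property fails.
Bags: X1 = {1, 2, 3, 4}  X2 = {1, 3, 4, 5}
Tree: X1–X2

Yes; width 3.

Vertex coverage: the bags together contain {1, 2, 3, 4, 5}, the full vertex set. Edge coverage: each edge of G has both endpoints in at least one bag. Running intersection: for every vertex, the bags containing it form a connected subtree. All three properties hold, so this is a valid tree decomposition of width max|bag| − 1 = 3, and hence tw(G) ≤ 3.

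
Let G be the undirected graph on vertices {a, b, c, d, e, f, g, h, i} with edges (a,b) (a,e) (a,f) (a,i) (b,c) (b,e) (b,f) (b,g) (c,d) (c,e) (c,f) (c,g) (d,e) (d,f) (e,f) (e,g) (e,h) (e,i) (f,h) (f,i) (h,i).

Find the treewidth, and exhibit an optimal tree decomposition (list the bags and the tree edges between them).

Treewidth 3.
Bags: B1 = {a, b, e, f}  B2 = {a, e, f, i}  B3 = {b, c, e, f}  B4 = {b, c, e, g}  B5 = {e, f, h, i}  B6 = {c, d, e, f}
Tree: B1–B2, B1–B3, B3–B4, B2–B5, B3–B6

Each bag holds 4 vertices, so the decomposition has width 3, which upper-bounds the treewidth. On the other hand G contains the 4-clique {b, c, e, g}. A clique must lie in a single bag of any decomposition, so no decomposition can have width below 3. Hence tw(G) = 3 exactly.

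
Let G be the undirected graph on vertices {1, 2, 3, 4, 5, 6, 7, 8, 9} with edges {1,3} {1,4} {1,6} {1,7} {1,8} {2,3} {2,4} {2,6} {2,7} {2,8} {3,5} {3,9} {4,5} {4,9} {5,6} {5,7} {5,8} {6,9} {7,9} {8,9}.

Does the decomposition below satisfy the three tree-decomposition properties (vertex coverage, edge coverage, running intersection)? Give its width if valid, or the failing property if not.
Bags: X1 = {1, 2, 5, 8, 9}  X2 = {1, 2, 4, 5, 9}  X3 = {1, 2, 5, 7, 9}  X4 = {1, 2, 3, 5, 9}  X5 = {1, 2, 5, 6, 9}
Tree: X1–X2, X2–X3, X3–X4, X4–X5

Yes; width 4.

Vertex coverage: the bags together contain {1, 2, 3, 4, 5, 6, 7, 8, 9}, the full vertex set. Edge coverage: each edge of G has both endpoints in at least one bag. Running intersection: for every vertex, the bags containing it form a connected subtree. All three properties hold, so this is a valid tree decomposition of width max|bag| − 1 = 4, and hence tw(G) ≤ 4.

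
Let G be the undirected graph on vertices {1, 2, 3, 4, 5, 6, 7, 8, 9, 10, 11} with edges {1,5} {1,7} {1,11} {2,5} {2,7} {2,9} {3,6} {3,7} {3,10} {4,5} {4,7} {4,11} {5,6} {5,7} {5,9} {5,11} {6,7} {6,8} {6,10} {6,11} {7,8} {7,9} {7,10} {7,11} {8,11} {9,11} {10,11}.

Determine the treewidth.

3

A width-3 tree decomposition is:
Bags: B1 = {5, 7, 9, 11}  B2 = {5, 6, 7, 11}  B3 = {2, 5, 7, 9}  B4 = {1, 5, 7, 11}  B5 = {4, 5, 7, 11}  B6 = {6, 7, 10, 11}  B7 = {3, 6, 7, 10}  B8 = {6, 7, 8, 11}
Tree: B1–B2, B1–B3, B1–B4, B2–B5, B2–B6, B6–B7, B6–B8
The largest bag has 4 vertices, giving width 3; this decomposition certifies tw(G) ≤ 3. On the other hand G contains the 4-clique {6, 7, 8, 11}. A clique must lie in a single bag of any decomposition, so no decomposition can have width below 3. Combining the bounds, tw(G) = 3.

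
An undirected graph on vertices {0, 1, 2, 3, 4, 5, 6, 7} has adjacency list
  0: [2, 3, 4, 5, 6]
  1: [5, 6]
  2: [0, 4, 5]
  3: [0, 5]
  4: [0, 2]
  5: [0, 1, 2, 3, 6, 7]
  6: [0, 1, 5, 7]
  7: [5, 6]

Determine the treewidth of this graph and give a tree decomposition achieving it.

Each bag holds 3 vertices, so the decomposition has width 2, which upper-bounds the treewidth. On the other hand G contains the 3-clique {0, 2, 4}. A clique must lie in a single bag of any decomposition, so no decomposition can have width below 2. Hence tw(G) = 2 exactly.

Treewidth 2.
One such decomposition:
Bags: B1 = {0, 5, 6}  B2 = {1, 5, 6}  B3 = {5, 6, 7}  B4 = {0, 2, 5}  B5 = {0, 2, 4}  B6 = {0, 3, 5}
Tree: B1–B2, B1–B3, B1–B4, B4–B5, B4–B6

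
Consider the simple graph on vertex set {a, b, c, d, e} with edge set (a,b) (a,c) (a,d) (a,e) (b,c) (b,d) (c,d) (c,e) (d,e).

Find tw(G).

3

A width-3 tree decomposition is:
Bags: B1 = {a, c, d, e}  B2 = {a, b, c, d}
Tree: B1–B2
Each bag holds 4 vertices, so the decomposition has width 3, which upper-bounds the treewidth. For the lower bound, the 4 vertices {a, c, d, e} are pairwise adjacent, and any tree decomposition puts a clique entirely inside one bag — forcing width ≥ 3. Therefore the treewidth is 3.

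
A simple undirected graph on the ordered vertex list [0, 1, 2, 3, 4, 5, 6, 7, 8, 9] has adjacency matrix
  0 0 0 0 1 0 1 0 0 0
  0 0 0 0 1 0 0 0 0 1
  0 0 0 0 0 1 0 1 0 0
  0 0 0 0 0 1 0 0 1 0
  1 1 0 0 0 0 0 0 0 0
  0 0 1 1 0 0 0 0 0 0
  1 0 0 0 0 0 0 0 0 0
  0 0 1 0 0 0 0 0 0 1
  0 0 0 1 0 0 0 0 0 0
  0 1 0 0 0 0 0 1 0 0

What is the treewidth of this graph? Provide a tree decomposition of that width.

Treewidth 1.
One optimal decomposition is:
Bags: B1 = {3, 8}  B2 = {3, 5}  B3 = {2, 5}  B4 = {2, 7}  B5 = {7, 9}  B6 = {1, 9}  B7 = {1, 4}  B8 = {0, 4}  B9 = {0, 6}
Tree: B1–B2, B2–B3, B3–B4, B4–B5, B5–B6, B6–B7, B7–B8, B8–B9

Each bag holds 2 vertices, so the decomposition has width 1, which upper-bounds the treewidth. Any graph with an edge has treewidth ≥ 1, and G has the edge 8–3. Combining the bounds, tw(G) = 1.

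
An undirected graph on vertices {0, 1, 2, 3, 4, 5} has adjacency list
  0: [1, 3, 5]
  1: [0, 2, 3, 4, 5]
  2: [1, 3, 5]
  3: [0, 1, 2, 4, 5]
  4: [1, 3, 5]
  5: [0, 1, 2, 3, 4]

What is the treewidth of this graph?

A width-3 tree decomposition is:
Bags: B1 = {0, 1, 3, 5}  B2 = {1, 3, 4, 5}  B3 = {1, 2, 3, 5}
Tree: B1–B2, B1–B3
Every bag has size at most 4, so the width is 4 − 1 = 3 and tw(G) ≤ 3. Conversely, {0, 1, 3, 5} is a clique of size 4, and the vertices of any clique must share a bag in every tree decomposition; so some bag has ≥ 4 vertices and tw(G) ≥ 3. The upper and lower bounds meet at 3, so that is the treewidth.

3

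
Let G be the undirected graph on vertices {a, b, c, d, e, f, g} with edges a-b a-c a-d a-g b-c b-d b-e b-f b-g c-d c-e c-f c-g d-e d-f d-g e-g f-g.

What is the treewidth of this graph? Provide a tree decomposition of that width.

Treewidth 4.
One optimal decomposition is:
Bags: B1 = {b, c, d, f, g}  B2 = {b, c, d, e, g}  B3 = {a, b, c, d, g}
Tree: B1–B2, B2–B3

The largest bag has 5 vertices, giving width 4; this decomposition certifies tw(G) ≤ 4. For the lower bound, the 5 vertices {b, c, d, e, g} are pairwise adjacent, and any tree decomposition puts a clique entirely inside one bag — forcing width ≥ 4. The upper and lower bounds meet at 4, so that is the treewidth.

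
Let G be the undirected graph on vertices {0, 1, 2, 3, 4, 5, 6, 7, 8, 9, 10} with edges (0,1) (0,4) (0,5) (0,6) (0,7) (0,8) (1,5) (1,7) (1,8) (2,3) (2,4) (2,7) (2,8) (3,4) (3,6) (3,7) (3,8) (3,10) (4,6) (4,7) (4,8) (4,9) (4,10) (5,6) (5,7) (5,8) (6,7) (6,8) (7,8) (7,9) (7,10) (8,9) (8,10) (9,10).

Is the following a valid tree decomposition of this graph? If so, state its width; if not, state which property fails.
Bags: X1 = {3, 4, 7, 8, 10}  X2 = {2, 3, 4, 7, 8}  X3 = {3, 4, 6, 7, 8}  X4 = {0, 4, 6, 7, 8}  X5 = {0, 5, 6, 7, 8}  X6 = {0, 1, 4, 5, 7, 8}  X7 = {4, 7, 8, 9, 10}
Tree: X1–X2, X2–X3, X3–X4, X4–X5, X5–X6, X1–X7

A tree decomposition must satisfy three properties: every vertex lies in some bag; for every edge, both endpoints lie together in some bag; and for every vertex, the bags containing it form a connected subtree. Here bags containing vertex 4 are not connected in the tree, so the decomposition is invalid.

No — bags containing vertex 4 are not connected in the tree.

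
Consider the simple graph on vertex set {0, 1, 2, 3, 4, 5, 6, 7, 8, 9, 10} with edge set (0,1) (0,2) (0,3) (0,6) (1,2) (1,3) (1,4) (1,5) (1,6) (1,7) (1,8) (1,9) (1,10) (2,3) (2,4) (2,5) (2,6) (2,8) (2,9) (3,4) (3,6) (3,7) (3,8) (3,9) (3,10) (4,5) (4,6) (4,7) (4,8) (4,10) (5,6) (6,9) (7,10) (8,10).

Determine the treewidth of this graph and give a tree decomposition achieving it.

Treewidth 4.
One optimal decomposition is:
Bags: B1 = {1, 2, 3, 4, 6}  B2 = {0, 1, 2, 3, 6}  B3 = {1, 2, 3, 4, 8}  B4 = {1, 2, 3, 6, 9}  B5 = {1, 2, 4, 5, 6}  B6 = {1, 3, 4, 8, 10}  B7 = {1, 3, 4, 7, 10}
Tree: B1–B2, B1–B3, B1–B4, B1–B5, B3–B6, B6–B7

The largest bag has 5 vertices, giving width 4; this decomposition certifies tw(G) ≤ 4. For the lower bound, the 5 vertices {1, 2, 3, 4, 8} are pairwise adjacent, and any tree decomposition puts a clique entirely inside one bag — forcing width ≥ 4. Combining the bounds, tw(G) = 4.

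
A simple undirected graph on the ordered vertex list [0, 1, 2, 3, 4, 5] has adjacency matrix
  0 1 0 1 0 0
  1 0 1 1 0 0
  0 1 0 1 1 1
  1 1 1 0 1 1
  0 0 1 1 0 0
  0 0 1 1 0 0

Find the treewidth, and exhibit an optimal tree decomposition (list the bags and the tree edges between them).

Each bag holds 3 vertices, so the decomposition has width 2, which upper-bounds the treewidth. For the lower bound, the 3 vertices {0, 1, 3} are pairwise adjacent, and any tree decomposition puts a clique entirely inside one bag — forcing width ≥ 2. Combining the bounds, tw(G) = 2.

Treewidth 2.
One such decomposition:
Bags: B1 = {2, 3, 5}  B2 = {2, 3, 4}  B3 = {1, 2, 3}  B4 = {0, 1, 3}
Tree: B1–B2, B2–B3, B3–B4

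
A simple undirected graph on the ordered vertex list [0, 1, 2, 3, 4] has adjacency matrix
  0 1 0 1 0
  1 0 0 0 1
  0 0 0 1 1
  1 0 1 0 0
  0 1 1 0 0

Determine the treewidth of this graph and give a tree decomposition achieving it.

The largest bag has 3 vertices, giving width 2; this decomposition certifies tw(G) ≤ 2. The edges 2–3–0–1–4–2 form a cycle, so G is not a tree and its treewidth is at least 2. Therefore the treewidth is 2.

Treewidth 2.
One optimal decomposition is:
Bags: B1 = {0, 2, 3}  B2 = {0, 1, 2}  B3 = {1, 2, 4}
Tree: B1–B2, B2–B3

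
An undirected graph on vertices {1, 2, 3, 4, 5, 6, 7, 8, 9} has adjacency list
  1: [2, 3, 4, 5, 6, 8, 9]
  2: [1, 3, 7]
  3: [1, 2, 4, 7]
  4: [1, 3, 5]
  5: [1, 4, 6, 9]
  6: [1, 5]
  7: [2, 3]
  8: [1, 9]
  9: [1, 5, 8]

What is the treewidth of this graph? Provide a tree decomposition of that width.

Each bag holds 3 vertices, so the decomposition has width 2, which upper-bounds the treewidth. Conversely, {1, 8, 9} is a clique of size 3, and the vertices of any clique must share a bag in every tree decomposition; so some bag has ≥ 3 vertices and tw(G) ≥ 2. Hence tw(G) = 2 exactly.

Treewidth 2.
One such decomposition:
Bags: B1 = {1, 4, 5}  B2 = {1, 3, 4}  B3 = {1, 2, 3}  B4 = {1, 5, 9}  B5 = {1, 8, 9}  B6 = {2, 3, 7}  B7 = {1, 5, 6}
Tree: B1–B2, B2–B3, B1–B4, B4–B5, B3–B6, B4–B7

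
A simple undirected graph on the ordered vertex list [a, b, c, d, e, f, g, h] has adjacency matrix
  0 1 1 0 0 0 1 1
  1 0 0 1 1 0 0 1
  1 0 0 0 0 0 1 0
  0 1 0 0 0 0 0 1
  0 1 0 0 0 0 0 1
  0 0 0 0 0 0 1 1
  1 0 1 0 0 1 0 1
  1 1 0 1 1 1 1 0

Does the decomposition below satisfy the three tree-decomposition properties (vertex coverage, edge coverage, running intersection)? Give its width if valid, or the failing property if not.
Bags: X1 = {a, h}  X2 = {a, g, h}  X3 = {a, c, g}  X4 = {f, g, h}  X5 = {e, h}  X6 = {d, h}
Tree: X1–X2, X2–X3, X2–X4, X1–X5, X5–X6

No — vertex b appears in no bag.

A tree decomposition must satisfy three properties: every vertex lies in some bag; for every edge, both endpoints lie together in some bag; and for every vertex, the bags containing it form a connected subtree. Here vertex b appears in no bag, so the decomposition is invalid.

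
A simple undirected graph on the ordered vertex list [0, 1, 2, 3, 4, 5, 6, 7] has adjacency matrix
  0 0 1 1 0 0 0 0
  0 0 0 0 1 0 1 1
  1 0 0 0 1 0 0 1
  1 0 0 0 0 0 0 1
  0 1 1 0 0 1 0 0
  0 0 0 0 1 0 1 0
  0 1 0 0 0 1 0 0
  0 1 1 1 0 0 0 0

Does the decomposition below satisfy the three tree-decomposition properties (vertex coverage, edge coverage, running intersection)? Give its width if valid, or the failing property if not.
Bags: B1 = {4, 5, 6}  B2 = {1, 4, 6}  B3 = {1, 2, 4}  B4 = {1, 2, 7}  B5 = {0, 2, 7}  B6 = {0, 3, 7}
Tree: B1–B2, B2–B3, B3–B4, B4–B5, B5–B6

Every vertex of G appears in some bag (union = {0, 1, 2, 3, 4, 5, 6, 7}); every edge is covered by a bag; and for each vertex v the set of bags containing v is connected in the bag tree. The decomposition is therefore valid. The largest bag has 3 vertices, so the width is 2.

Yes; width 2.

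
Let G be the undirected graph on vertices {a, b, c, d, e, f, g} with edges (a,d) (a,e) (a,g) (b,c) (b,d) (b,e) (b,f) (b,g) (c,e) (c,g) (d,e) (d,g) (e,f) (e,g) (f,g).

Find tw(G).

3

A width-3 tree decomposition is:
Bags: B1 = {b, d, e, g}  B2 = {b, e, f, g}  B3 = {a, d, e, g}  B4 = {b, c, e, g}
Tree: B1–B2, B1–B3, B2–B4
Each bag holds 4 vertices, so the decomposition has width 3, which upper-bounds the treewidth. For the lower bound, the 4 vertices {a, d, e, g} are pairwise adjacent, and any tree decomposition puts a clique entirely inside one bag — forcing width ≥ 3. The upper and lower bounds meet at 3, so that is the treewidth.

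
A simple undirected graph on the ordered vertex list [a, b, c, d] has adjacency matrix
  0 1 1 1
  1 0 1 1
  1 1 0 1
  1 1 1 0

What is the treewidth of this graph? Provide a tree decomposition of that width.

Treewidth 3.
Bags: B1 = {a, b, c, d}
Tree: (single bag)

A single bag containing all 4 vertices is trivially a valid decomposition of width 3. Conversely, {a, b, c, d} is a clique of size 4, and the vertices of any clique must share a bag in every tree decomposition; so some bag has ≥ 4 vertices and tw(G) ≥ 3. The upper and lower bounds meet at 3, so that is the treewidth.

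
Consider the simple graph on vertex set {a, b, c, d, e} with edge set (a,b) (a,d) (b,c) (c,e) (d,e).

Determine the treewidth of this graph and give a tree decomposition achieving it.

Treewidth 2.
Bags: B1 = {a, b, d}  B2 = {b, c, d}  B3 = {c, d, e}
Tree: B1–B2, B2–B3

Each bag holds 3 vertices, so the decomposition has width 2, which upper-bounds the treewidth. For the lower bound, G contains the cycle d–a–b–c–e–d, so G is not a forest; only forests have treewidth ≤ 1, hence tw(G) ≥ 2. Combining the bounds, tw(G) = 2.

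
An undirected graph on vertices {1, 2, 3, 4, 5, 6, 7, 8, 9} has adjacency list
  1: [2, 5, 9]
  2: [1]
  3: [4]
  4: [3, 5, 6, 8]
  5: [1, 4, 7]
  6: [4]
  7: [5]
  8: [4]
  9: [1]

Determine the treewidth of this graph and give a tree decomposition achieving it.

Each bag holds 2 vertices, so the decomposition has width 1, which upper-bounds the treewidth. G has an edge, so its treewidth is at least 1. Therefore the treewidth is 1.

Treewidth 1.
One such decomposition:
Bags: B1 = {4, 5}  B2 = {1, 5}  B3 = {1, 9}  B4 = {1, 2}  B5 = {4, 8}  B6 = {5, 7}  B7 = {3, 4}  B8 = {4, 6}
Tree: B1–B2, B2–B3, B2–B4, B1–B5, B1–B6, B5–B7, B7–B8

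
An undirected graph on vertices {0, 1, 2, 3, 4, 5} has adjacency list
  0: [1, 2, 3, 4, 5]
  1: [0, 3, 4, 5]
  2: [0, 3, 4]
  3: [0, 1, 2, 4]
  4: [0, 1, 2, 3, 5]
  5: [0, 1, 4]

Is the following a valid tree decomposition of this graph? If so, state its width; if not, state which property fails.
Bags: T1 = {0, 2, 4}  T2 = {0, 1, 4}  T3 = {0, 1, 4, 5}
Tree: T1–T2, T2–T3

A tree decomposition must satisfy three properties: every vertex lies in some bag; for every edge, both endpoints lie together in some bag; and for every vertex, the bags containing it form a connected subtree. Here vertex 3 appears in no bag, so the decomposition is invalid.

No — vertex 3 appears in no bag.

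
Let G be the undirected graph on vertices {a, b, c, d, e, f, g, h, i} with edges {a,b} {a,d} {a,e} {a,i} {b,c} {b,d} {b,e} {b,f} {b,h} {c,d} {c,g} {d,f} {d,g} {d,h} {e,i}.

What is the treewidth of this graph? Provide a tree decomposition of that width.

Treewidth 2.
Bags: B1 = {a, b, d}  B2 = {b, c, d}  B3 = {b, d, f}  B4 = {a, b, e}  B5 = {b, d, h}  B6 = {a, e, i}  B7 = {c, d, g}
Tree: B1–B2, B1–B3, B1–B4, B3–B5, B4–B6, B2–B7

Each bag holds 3 vertices, so the decomposition has width 2, which upper-bounds the treewidth. Conversely, {c, d, g} is a clique of size 3, and the vertices of any clique must share a bag in every tree decomposition; so some bag has ≥ 3 vertices and tw(G) ≥ 2. Therefore the treewidth is 2.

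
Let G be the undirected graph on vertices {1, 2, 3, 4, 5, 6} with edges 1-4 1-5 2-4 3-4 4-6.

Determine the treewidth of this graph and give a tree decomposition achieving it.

Treewidth 1.
Bags: B1 = {4, 6}  B2 = {1, 4}  B3 = {1, 5}  B4 = {3, 4}  B5 = {2, 4}
Tree: B1–B2, B2–B3, B1–B4, B2–B5

Each bag holds 2 vertices, so the decomposition has width 1, which upper-bounds the treewidth. Since G has at least one edge (e.g. 4–6), it is not an edgeless graph, so tw(G) ≥ 1. Therefore the treewidth is 1.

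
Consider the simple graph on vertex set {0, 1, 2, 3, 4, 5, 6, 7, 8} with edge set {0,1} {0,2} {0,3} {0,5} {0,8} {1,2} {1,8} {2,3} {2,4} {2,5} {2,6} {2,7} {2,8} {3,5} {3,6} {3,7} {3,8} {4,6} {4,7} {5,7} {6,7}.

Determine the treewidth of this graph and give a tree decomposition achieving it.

The largest bag has 4 vertices, giving width 3; this decomposition certifies tw(G) ≤ 3. On the other hand G contains the 4-clique {0, 1, 2, 8}. A clique must lie in a single bag of any decomposition, so no decomposition can have width below 3. Hence tw(G) = 3 exactly.

Treewidth 3.
One such decomposition:
Bags: B1 = {2, 3, 6, 7}  B2 = {2, 3, 5, 7}  B3 = {2, 4, 6, 7}  B4 = {0, 2, 3, 5}  B5 = {0, 2, 3, 8}  B6 = {0, 1, 2, 8}
Tree: B1–B2, B1–B3, B2–B4, B4–B5, B5–B6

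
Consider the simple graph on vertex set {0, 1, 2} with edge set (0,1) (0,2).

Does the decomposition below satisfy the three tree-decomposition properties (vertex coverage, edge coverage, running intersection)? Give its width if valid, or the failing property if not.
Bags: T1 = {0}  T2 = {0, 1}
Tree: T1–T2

A tree decomposition must satisfy three properties: every vertex lies in some bag; for every edge, both endpoints lie together in some bag; and for every vertex, the bags containing it form a connected subtree. Here vertex 2 appears in no bag, so the decomposition is invalid.

No — vertex 2 appears in no bag.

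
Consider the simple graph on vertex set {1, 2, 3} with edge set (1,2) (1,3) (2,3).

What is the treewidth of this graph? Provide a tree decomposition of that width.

Treewidth 2.
One optimal decomposition is:
Bags: B1 = {1, 2, 3}
Tree: (single bag)

With just one bag of size 3, the width is 3 − 1 = 2, so tw(G) ≤ 2. On the other hand G contains the 3-clique {1, 2, 3}. A clique must lie in a single bag of any decomposition, so no decomposition can have width below 2. Therefore the treewidth is 2.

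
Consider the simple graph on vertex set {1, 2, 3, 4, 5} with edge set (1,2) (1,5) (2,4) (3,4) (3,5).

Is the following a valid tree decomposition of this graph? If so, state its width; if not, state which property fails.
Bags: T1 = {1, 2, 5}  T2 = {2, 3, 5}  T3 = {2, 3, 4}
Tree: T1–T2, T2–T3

Yes; width 2.

Checking the three conditions: (i) the bags cover all of {1, 2, 3, 4, 5}; (ii) for each edge, some bag contains both endpoints; (iii) the bags containing any fixed vertex form a subtree. All hold, so the decomposition is valid with width 3 − 1 = 2.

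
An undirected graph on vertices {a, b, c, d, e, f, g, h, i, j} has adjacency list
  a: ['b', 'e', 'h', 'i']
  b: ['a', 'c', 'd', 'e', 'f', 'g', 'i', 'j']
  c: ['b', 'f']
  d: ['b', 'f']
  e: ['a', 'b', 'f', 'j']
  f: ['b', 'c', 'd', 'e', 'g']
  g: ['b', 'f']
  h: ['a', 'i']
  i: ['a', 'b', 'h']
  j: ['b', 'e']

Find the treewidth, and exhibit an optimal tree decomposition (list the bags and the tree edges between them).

Treewidth 2.
One optimal decomposition is:
Bags: B1 = {b, f, g}  B2 = {b, e, f}  B3 = {b, c, f}  B4 = {b, e, j}  B5 = {a, b, e}  B6 = {a, b, i}  B7 = {a, h, i}  B8 = {b, d, f}
Tree: B1–B2, B2–B3, B2–B4, B2–B5, B5–B6, B6–B7, B1–B8

The largest bag has 3 vertices, giving width 2; this decomposition certifies tw(G) ≤ 2. Conversely, {a, h, i} is a clique of size 3, and the vertices of any clique must share a bag in every tree decomposition; so some bag has ≥ 3 vertices and tw(G) ≥ 2. The upper and lower bounds meet at 2, so that is the treewidth.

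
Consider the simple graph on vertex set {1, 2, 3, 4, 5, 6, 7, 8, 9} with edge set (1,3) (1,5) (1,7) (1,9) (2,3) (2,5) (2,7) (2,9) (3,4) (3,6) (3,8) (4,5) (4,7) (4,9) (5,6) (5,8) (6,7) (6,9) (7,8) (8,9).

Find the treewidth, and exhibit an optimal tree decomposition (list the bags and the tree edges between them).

The largest bag has 5 vertices, giving width 4; this decomposition certifies tw(G) ≤ 4. For the lower bound: the 5 vertex sets {2,5}, {1,9}, {4,7}, {3}, {8} are disjoint, each induces a connected subgraph, and every pair is joined by at least one edge of G. Contracting each set to a single vertex therefore yields K_{5} as a minor, and since treewidth is minor-monotone, tw(G) ≥ tw(K_{5}) = 4. Therefore the treewidth is 4.

Treewidth 4.
Bags: B1 = {2, 3, 5, 7, 9}  B2 = {1, 3, 5, 7, 9}  B3 = {3, 4, 5, 7, 9}  B4 = {3, 5, 7, 8, 9}  B5 = {3, 5, 6, 7, 9}
Tree: B1–B2, B2–B3, B3–B4, B4–B5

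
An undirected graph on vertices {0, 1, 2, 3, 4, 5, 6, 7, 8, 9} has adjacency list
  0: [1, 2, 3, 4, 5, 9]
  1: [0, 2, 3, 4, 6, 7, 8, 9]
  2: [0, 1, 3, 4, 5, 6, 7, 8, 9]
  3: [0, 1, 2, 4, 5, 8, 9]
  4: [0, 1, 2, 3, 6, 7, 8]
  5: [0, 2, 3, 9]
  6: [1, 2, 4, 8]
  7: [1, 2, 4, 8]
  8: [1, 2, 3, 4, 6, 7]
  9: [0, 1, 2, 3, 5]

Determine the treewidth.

4

A width-4 tree decomposition is:
Bags: B1 = {0, 1, 2, 3, 9}  B2 = {0, 2, 3, 5, 9}  B3 = {0, 1, 2, 3, 4}  B4 = {1, 2, 3, 4, 8}  B5 = {1, 2, 4, 7, 8}  B6 = {1, 2, 4, 6, 8}
Tree: B1–B2, B1–B3, B3–B4, B4–B5, B4–B6
Every bag has size at most 5, so the width is 5 − 1 = 4 and tw(G) ≤ 4. On the other hand G contains the 5-clique {0, 1, 2, 3, 9}. A clique must lie in a single bag of any decomposition, so no decomposition can have width below 4. Hence tw(G) = 4 exactly.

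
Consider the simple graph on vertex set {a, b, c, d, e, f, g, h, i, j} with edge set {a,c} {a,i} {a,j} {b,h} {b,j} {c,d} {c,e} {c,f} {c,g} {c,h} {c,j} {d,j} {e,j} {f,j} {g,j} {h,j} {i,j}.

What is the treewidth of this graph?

A width-2 tree decomposition is:
Bags: B1 = {a, c, j}  B2 = {c, f, j}  B3 = {c, g, j}  B4 = {c, h, j}  B5 = {a, i, j}  B6 = {b, h, j}  B7 = {c, d, j}  B8 = {c, e, j}
Tree: B1–B2, B2–B3, B1–B4, B1–B5, B4–B6, B4–B7, B4–B8
Every bag has size at most 3, so the width is 3 − 1 = 2 and tw(G) ≤ 2. On the other hand G contains the 3-clique {c, d, j}. A clique must lie in a single bag of any decomposition, so no decomposition can have width below 2. Hence tw(G) = 2 exactly.

2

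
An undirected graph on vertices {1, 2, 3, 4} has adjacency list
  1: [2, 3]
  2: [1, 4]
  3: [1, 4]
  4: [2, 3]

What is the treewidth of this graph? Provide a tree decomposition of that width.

Each bag holds 3 vertices, so the decomposition has width 2, which upper-bounds the treewidth. Since 3–4–2–1–3 is a cycle in G, G is not acyclic. Forests are exactly the graphs of treewidth ≤ 1, so tw(G) ≥ 2. Combining the bounds, tw(G) = 2.

Treewidth 2.
Bags: B1 = {2, 3, 4}  B2 = {1, 2, 3}
Tree: B1–B2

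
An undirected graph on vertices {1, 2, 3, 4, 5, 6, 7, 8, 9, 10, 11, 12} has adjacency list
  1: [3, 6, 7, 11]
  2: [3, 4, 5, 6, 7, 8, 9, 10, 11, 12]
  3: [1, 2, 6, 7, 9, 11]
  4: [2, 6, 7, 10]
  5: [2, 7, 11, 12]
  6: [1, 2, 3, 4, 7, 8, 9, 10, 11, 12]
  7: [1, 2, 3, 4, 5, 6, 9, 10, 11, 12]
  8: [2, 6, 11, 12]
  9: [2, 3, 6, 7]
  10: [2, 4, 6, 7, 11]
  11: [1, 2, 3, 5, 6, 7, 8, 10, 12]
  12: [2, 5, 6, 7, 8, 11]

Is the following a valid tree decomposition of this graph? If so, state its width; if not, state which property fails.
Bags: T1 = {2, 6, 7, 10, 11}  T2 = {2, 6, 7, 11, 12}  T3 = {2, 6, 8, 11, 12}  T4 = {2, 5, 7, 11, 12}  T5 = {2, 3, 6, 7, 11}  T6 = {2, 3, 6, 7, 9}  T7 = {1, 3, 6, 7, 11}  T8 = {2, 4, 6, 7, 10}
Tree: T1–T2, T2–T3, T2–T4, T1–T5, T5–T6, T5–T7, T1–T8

Checking the three conditions: (i) the bags cover all of {1, 2, 3, 4, 5, 6, 7, 8, 9, 10, 11, 12}; (ii) for each edge, some bag contains both endpoints; (iii) the bags containing any fixed vertex form a subtree. All hold, so the decomposition is valid with width 5 − 1 = 4.

Yes; width 4.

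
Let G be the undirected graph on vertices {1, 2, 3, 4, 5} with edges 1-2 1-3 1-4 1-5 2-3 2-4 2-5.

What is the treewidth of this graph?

A width-2 tree decomposition is:
Bags: B1 = {1, 2, 3}  B2 = {1, 2, 4}  B3 = {1, 2, 5}
Tree: B1–B2, B1–B3
The largest bag has 3 vertices, giving width 2; this decomposition certifies tw(G) ≤ 2. On the other hand G contains the 3-clique {1, 2, 3}. A clique must lie in a single bag of any decomposition, so no decomposition can have width below 2. Therefore the treewidth is 2.

2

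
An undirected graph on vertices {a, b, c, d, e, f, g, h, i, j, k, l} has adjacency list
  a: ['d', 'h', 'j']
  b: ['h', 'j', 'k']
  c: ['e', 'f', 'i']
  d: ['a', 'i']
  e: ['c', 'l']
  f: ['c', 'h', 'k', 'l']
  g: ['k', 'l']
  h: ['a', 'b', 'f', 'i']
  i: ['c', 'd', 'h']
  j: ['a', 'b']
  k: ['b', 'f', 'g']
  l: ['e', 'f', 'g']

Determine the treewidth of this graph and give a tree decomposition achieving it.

Treewidth 3.
One optimal decomposition is:
Bags: B1 = {a, b, d, j}  B2 = {a, b, d, h}  B3 = {b, d, h, i}  B4 = {b, h, i, k}  B5 = {f, h, i, k}  B6 = {c, f, i, k}  B7 = {c, f, g, k}  B8 = {c, f, g, l}  B9 = {c, e, g, l}
Tree: B1–B2, B2–B3, B3–B4, B4–B5, B5–B6, B6–B7, B7–B8, B8–B9

Each bag holds 4 vertices, so the decomposition has width 3, which upper-bounds the treewidth. For the lower bound: the 4 vertex sets {a,d,j}, {b}, {h}, {c,f,i,k} are disjoint, each induces a connected subgraph, and every pair is joined by at least one edge of G. Contracting each set to a single vertex therefore yields K_{4} as a minor, and since treewidth is minor-monotone, tw(G) ≥ tw(K_{4}) = 3. The upper and lower bounds meet at 3, so that is the treewidth.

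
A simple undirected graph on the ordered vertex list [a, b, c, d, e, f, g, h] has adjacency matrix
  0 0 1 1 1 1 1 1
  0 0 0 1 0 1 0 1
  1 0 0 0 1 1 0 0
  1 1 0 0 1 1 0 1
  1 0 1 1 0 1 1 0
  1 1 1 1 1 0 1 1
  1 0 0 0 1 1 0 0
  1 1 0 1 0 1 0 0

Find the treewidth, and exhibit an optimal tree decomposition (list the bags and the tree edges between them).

Every bag has size at most 4, so the width is 4 − 1 = 3 and tw(G) ≤ 3. For the lower bound, the 4 vertices {a, d, e, f} are pairwise adjacent, and any tree decomposition puts a clique entirely inside one bag — forcing width ≥ 3. Therefore the treewidth is 3.

Treewidth 3.
One optimal decomposition is:
Bags: B1 = {a, d, e, f}  B2 = {a, c, e, f}  B3 = {a, d, f, h}  B4 = {a, e, f, g}  B5 = {b, d, f, h}
Tree: B1–B2, B1–B3, B1–B4, B3–B5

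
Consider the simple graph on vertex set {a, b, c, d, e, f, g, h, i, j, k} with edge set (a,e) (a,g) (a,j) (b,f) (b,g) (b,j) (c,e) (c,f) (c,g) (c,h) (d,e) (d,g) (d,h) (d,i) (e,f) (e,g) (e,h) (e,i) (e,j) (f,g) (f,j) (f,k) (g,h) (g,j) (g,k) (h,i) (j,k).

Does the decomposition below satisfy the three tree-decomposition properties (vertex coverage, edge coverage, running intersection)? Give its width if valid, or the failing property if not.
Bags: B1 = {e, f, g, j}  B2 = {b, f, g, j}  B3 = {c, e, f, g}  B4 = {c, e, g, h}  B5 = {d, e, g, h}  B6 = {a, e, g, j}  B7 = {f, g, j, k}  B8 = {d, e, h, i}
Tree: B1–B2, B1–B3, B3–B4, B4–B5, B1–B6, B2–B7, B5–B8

Checking the three conditions: (i) the bags cover all of {a, b, c, d, e, f, g, h, i, j, k}; (ii) for each edge, some bag contains both endpoints; (iii) the bags containing any fixed vertex form a subtree. All hold, so the decomposition is valid with width 4 − 1 = 3.

Yes; width 3.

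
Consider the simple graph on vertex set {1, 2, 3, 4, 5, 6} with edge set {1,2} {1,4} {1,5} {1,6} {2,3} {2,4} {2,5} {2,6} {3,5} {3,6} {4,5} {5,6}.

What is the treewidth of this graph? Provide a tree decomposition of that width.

Treewidth 3.
Bags: B1 = {1, 2, 5, 6}  B2 = {1, 2, 4, 5}  B3 = {2, 3, 5, 6}
Tree: B1–B2, B1–B3

Every bag has size at most 4, so the width is 4 − 1 = 3 and tw(G) ≤ 3. For the lower bound, the 4 vertices {1, 2, 4, 5} are pairwise adjacent, and any tree decomposition puts a clique entirely inside one bag — forcing width ≥ 3. Hence tw(G) = 3 exactly.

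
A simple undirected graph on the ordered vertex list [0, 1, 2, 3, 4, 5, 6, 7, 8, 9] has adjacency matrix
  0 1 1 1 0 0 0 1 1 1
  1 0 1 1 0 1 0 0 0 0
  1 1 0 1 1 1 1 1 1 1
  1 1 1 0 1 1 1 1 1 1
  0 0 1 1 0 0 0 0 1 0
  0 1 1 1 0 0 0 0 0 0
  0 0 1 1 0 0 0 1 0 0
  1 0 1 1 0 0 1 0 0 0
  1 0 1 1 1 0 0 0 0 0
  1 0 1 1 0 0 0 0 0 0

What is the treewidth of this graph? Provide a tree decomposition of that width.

Treewidth 3.
One such decomposition:
Bags: B1 = {0, 1, 2, 3}  B2 = {0, 2, 3, 9}  B3 = {0, 2, 3, 8}  B4 = {0, 2, 3, 7}  B5 = {1, 2, 3, 5}  B6 = {2, 3, 4, 8}  B7 = {2, 3, 6, 7}
Tree: B1–B2, B2–B3, B3–B4, B1–B5, B3–B6, B4–B7

Each bag holds 4 vertices, so the decomposition has width 3, which upper-bounds the treewidth. For the lower bound, the 4 vertices {0, 2, 3, 8} are pairwise adjacent, and any tree decomposition puts a clique entirely inside one bag — forcing width ≥ 3. Hence tw(G) = 3 exactly.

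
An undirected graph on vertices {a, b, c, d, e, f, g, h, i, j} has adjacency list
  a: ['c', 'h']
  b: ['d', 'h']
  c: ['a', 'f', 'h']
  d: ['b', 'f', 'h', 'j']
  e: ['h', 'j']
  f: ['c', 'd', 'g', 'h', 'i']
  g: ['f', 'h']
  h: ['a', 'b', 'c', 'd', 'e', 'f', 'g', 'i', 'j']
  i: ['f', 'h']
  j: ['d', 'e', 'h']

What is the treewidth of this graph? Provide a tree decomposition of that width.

Treewidth 2.
One optimal decomposition is:
Bags: B1 = {a, c, h}  B2 = {c, f, h}  B3 = {f, h, i}  B4 = {d, f, h}  B5 = {d, h, j}  B6 = {b, d, h}  B7 = {e, h, j}  B8 = {f, g, h}
Tree: B1–B2, B2–B3, B3–B4, B4–B5, B4–B6, B5–B7, B4–B8

Every bag has size at most 3, so the width is 3 − 1 = 2 and tw(G) ≤ 2. Conversely, {d, f, h} is a clique of size 3, and the vertices of any clique must share a bag in every tree decomposition; so some bag has ≥ 3 vertices and tw(G) ≥ 2. Hence tw(G) = 2 exactly.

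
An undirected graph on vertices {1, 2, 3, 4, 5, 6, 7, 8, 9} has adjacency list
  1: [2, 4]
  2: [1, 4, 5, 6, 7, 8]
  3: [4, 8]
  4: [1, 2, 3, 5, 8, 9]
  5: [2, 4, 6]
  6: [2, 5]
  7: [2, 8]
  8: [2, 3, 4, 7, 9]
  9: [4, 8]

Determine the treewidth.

A width-2 tree decomposition is:
Bags: B1 = {2, 4, 8}  B2 = {2, 4, 5}  B3 = {2, 7, 8}  B4 = {3, 4, 8}  B5 = {4, 8, 9}  B6 = {2, 5, 6}  B7 = {1, 2, 4}
Tree: B1–B2, B1–B3, B1–B4, B1–B5, B2–B6, B2–B7
Every bag has size at most 3, so the width is 3 − 1 = 2 and tw(G) ≤ 2. For the lower bound, the 3 vertices {4, 8, 9} are pairwise adjacent, and any tree decomposition puts a clique entirely inside one bag — forcing width ≥ 2. The upper and lower bounds meet at 2, so that is the treewidth.

2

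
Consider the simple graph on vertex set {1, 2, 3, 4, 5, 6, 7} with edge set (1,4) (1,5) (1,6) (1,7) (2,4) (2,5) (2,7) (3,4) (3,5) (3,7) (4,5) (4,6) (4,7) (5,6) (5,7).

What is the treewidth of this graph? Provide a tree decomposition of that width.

Treewidth 3.
One such decomposition:
Bags: B1 = {1, 4, 5, 7}  B2 = {1, 4, 5, 6}  B3 = {3, 4, 5, 7}  B4 = {2, 4, 5, 7}
Tree: B1–B2, B1–B3, B3–B4

The largest bag has 4 vertices, giving width 3; this decomposition certifies tw(G) ≤ 3. Conversely, {1, 4, 5, 6} is a clique of size 4, and the vertices of any clique must share a bag in every tree decomposition; so some bag has ≥ 4 vertices and tw(G) ≥ 3. Combining the bounds, tw(G) = 3.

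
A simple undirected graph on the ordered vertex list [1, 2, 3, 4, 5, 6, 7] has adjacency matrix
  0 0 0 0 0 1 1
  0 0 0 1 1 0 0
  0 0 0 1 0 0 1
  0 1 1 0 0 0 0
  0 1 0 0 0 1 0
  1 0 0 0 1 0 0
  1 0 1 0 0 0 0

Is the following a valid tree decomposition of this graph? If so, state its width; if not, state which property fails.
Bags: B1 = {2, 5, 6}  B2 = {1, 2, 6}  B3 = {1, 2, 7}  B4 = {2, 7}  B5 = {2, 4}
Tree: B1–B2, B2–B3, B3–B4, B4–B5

No — vertex 3 appears in no bag.

A tree decomposition must satisfy three properties: every vertex lies in some bag; for every edge, both endpoints lie together in some bag; and for every vertex, the bags containing it form a connected subtree. Here vertex 3 appears in no bag, so the decomposition is invalid.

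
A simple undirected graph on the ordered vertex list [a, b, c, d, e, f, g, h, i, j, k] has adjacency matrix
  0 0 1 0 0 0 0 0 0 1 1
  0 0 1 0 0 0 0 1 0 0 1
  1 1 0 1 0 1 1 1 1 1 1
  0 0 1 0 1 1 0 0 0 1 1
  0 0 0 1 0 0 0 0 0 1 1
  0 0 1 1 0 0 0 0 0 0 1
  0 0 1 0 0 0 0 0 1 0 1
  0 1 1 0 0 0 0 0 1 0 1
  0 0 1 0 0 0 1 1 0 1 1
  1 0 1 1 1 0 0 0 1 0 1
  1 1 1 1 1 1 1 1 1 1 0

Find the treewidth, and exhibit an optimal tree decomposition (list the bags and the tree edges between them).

Treewidth 3.
One such decomposition:
Bags: B1 = {c, i, j, k}  B2 = {c, d, j, k}  B3 = {c, h, i, k}  B4 = {a, c, j, k}  B5 = {c, d, f, k}  B6 = {c, g, i, k}  B7 = {b, c, h, k}  B8 = {d, e, j, k}
Tree: B1–B2, B1–B3, B2–B4, B2–B5, B3–B6, B3–B7, B2–B8

Each bag holds 4 vertices, so the decomposition has width 3, which upper-bounds the treewidth. Conversely, {d, e, j, k} is a clique of size 4, and the vertices of any clique must share a bag in every tree decomposition; so some bag has ≥ 4 vertices and tw(G) ≥ 3. Hence tw(G) = 3 exactly.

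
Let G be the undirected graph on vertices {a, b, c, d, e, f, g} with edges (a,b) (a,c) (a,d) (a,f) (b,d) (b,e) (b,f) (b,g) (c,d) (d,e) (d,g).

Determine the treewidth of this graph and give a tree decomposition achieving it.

Every bag has size at most 3, so the width is 3 − 1 = 2 and tw(G) ≤ 2. For the lower bound, the 3 vertices {a, c, d} are pairwise adjacent, and any tree decomposition puts a clique entirely inside one bag — forcing width ≥ 2. Hence tw(G) = 2 exactly.

Treewidth 2.
Bags: B1 = {a, b, d}  B2 = {b, d, e}  B3 = {b, d, g}  B4 = {a, b, f}  B5 = {a, c, d}
Tree: B1–B2, B2–B3, B1–B4, B1–B5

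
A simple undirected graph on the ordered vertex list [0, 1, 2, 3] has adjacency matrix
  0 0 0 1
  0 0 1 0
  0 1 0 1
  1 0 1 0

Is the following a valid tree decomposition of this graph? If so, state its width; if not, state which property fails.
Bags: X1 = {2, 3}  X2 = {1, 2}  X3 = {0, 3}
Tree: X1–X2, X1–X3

Yes; width 1.

Vertex coverage: the bags together contain {0, 1, 2, 3}, the full vertex set. Edge coverage: each edge of G has both endpoints in at least one bag. Running intersection: for every vertex, the bags containing it form a connected subtree. All three properties hold, so this is a valid tree decomposition of width max|bag| − 1 = 1, and hence tw(G) ≤ 1.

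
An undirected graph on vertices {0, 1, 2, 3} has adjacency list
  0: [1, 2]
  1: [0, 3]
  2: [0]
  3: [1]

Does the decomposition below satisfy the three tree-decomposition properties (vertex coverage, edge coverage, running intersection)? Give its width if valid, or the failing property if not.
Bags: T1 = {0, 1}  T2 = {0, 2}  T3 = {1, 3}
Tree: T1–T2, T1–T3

Every vertex of G appears in some bag (union = {0, 1, 2, 3}); every edge is covered by a bag; and for each vertex v the set of bags containing v is connected in the bag tree. The decomposition is therefore valid. The largest bag has 2 vertices, so the width is 1.

Yes; width 1.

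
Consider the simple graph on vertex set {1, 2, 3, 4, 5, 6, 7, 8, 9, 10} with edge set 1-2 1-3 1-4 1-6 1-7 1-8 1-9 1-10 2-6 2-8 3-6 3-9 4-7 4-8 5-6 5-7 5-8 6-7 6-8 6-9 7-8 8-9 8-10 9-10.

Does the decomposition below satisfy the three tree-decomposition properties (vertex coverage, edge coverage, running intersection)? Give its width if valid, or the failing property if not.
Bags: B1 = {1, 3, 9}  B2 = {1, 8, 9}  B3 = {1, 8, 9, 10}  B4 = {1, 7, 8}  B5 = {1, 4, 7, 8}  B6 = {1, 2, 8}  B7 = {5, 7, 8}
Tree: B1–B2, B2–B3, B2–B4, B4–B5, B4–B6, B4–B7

No — vertex 6 appears in no bag.

A tree decomposition must satisfy three properties: every vertex lies in some bag; for every edge, both endpoints lie together in some bag; and for every vertex, the bags containing it form a connected subtree. Here vertex 6 appears in no bag, so the decomposition is invalid.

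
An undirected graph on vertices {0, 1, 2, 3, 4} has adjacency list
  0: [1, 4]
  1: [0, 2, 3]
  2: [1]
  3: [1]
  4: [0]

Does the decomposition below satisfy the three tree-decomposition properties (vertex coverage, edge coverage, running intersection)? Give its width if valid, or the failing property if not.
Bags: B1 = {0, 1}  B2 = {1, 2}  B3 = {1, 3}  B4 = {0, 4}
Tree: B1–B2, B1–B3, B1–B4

Yes; width 1.

Checking the three conditions: (i) the bags cover all of {0, 1, 2, 3, 4}; (ii) for each edge, some bag contains both endpoints; (iii) the bags containing any fixed vertex form a subtree. All hold, so the decomposition is valid with width 2 − 1 = 1.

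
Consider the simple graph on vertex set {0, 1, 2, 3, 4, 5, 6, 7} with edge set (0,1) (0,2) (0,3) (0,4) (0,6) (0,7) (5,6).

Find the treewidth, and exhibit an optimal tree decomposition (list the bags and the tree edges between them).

Every bag has size at most 2, so the width is 2 − 1 = 1 and tw(G) ≤ 1. Since G has at least one edge (e.g. 6–0), it is not an edgeless graph, so tw(G) ≥ 1. Hence tw(G) = 1 exactly.

Treewidth 1.
One such decomposition:
Bags: B1 = {0, 6}  B2 = {0, 2}  B3 = {0, 3}  B4 = {5, 6}  B5 = {0, 4}  B6 = {0, 7}  B7 = {0, 1}
Tree: B1–B2, B1–B3, B1–B4, B1–B5, B2–B6, B3–B7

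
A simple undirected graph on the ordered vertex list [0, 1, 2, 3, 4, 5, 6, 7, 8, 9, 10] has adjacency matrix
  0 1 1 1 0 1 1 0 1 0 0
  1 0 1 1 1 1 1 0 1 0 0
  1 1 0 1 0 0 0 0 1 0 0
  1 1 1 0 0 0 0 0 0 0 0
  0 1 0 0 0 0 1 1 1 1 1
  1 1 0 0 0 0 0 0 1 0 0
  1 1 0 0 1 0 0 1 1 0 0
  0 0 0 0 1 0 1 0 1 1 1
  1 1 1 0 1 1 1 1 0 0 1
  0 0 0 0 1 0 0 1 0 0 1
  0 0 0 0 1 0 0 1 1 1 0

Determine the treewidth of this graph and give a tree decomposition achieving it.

Treewidth 3.
Bags: B1 = {1, 4, 6, 8}  B2 = {0, 1, 6, 8}  B3 = {0, 1, 2, 8}  B4 = {0, 1, 5, 8}  B5 = {0, 1, 2, 3}  B6 = {4, 6, 7, 8}  B7 = {4, 7, 8, 10}  B8 = {4, 7, 9, 10}
Tree: B1–B2, B2–B3, B2–B4, B3–B5, B1–B6, B6–B7, B7–B8

Every bag has size at most 4, so the width is 4 − 1 = 3 and tw(G) ≤ 3. For the lower bound, the 4 vertices {0, 1, 2, 8} are pairwise adjacent, and any tree decomposition puts a clique entirely inside one bag — forcing width ≥ 3. Therefore the treewidth is 3.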